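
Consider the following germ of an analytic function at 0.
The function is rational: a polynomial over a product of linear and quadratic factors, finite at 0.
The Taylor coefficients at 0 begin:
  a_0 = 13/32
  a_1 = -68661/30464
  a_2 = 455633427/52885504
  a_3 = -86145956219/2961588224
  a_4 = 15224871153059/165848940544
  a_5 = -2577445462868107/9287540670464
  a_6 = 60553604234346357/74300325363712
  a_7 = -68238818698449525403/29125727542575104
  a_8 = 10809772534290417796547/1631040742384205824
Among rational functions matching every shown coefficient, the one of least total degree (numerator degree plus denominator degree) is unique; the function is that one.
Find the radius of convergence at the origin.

No rational of total degree below 7 reproduces all 9 coefficients; solving the [2/5] Pade equations on them gives f(k) = (-35*k**2/31 + 31*k/17 - 13/16)/((k - 8)*(k**2 - 6*k/7 - 1/2)**2), whose expansion matches every shown term.
Denominator factor (k - 8): pole of order 1 at 8, modulus 8.
Denominator factor (k**2 - 6*k/7 - 1/2)^2: discriminant 134/49, real irrational roots 3/7 + (1/14)*sqrt(134) and 3/7 - (1/14)*sqrt(134); poles of order 2, moduli 3/7 + (1/14)*sqrt(134) and -3/7 + (1/14)*sqrt(134).
The radius of convergence is the smallest modulus among the singular points: -3/7 + (1/14)*sqrt(134).

The radius of convergence is -3/7 + (1/14)*sqrt(134).


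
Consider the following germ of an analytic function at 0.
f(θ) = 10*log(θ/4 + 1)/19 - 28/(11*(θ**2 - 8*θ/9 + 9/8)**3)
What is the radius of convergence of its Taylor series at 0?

The radius of convergence is (3/4)*sqrt(2).

Denominator factor (θ**2 - 8*θ/9 + 9/8)^3: discriminant -601/162, complex-conjugate roots (4/9) + ((1/36)*sqrt(1202))*i and (4/9) - ((1/36)*sqrt(1202))*i; poles of order 3, moduli (3/4)*sqrt(2) and (3/4)*sqrt(2).
Branch term (10/19)*log(1 - θ/(-4)): its argument vanishes at θ = -4, a logarithmic branch point, modulus 4.
The radius of convergence is the smallest modulus among the singular points: (3/4)*sqrt(2).


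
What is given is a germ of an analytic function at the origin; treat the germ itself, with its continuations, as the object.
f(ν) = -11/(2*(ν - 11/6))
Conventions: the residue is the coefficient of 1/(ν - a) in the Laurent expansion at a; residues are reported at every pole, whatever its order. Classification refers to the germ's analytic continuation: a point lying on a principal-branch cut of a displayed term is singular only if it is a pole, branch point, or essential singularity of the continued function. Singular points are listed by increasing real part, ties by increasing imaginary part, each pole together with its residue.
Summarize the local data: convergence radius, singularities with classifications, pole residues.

Denominator factor (ν - 11/6): pole of order 1 at 11/6, modulus 11/6.
The radius of convergence is the smallest modulus among the singular points: 11/6.
At the order-1 pole 11/6 set g(ν) = (ν - (11/6))*f(ν) = -11/2.
Simple pole: residue = g(a) at a = 11/6, which is -11/2.

Radius of convergence at 0: 11/6.
At 11/6: a pole of order 1; residue -11/2.


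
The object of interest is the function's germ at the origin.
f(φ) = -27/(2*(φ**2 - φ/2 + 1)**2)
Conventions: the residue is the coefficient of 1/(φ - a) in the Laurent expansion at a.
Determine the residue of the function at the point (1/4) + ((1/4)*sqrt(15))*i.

The factor φ**2 - φ/2 + 1 splits as (φ - a)(φ - a') with a = (1/4) + ((1/4)*sqrt(15))*i, a' = (1/4) - ((1/4)*sqrt(15))*i. At the order-2 pole a set g(φ) = (φ - a)^2*f(φ) = [-27/2] / (φ - a')^2.
Order-2 pole: residue = g'(a); g'((1/4) + ((1/4)*sqrt(15))*i) = ((24/25)*sqrt(15))*i, so the residue is ((24/25)*sqrt(15))*i.

The residue is ((24/25)*sqrt(15))*i.


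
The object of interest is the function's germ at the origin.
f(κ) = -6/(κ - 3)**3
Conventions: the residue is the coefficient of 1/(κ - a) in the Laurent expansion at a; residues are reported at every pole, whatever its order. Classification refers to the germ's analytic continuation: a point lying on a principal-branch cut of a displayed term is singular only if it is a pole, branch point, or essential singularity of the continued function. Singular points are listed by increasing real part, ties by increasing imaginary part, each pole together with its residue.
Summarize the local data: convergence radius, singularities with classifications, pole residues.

Denominator factor (κ - 3)^3: pole of order 3 at 3, modulus 3.
The radius of convergence is the smallest modulus among the singular points: 3.
At the order-3 pole 3 set g(κ) = (κ - (3))^3*f(κ) = -6.
Order-3 pole: residue = g''(a)/2; g''(3) = 0, so the residue is 0.

Radius of convergence at 0: 3.
At 3: a pole of order 3; residue 0.


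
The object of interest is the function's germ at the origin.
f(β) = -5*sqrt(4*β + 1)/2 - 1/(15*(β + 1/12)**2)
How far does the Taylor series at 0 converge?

The radius of convergence is 1/12.

Denominator factor (β + 1/12)^2: pole of order 2 at -1/12, modulus 1/12.
Branch term (-5/2)*sqrt(1 - β/(-1/4)): its argument vanishes at β = -1/4, a square-root branch point, modulus 1/4.
The radius of convergence is the smallest modulus among the singular points: 1/12.


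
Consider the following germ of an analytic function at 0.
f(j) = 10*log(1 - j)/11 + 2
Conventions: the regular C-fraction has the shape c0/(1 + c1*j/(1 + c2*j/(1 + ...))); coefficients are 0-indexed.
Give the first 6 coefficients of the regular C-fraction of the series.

The regular C-fraction coefficients are [2, 5/11, -21/22, -11/126, -26/63, -21/130].

Taylor coefficients (expand at 0): a_0 = 2, a_1 = -10/11, a_2 = -5/11, a_3 = -10/33, a_4 = -5/22, a_5 = -2/11.
c0 = a_0 = 2. Peel one level at a time: if S = 1 + c*j/S' with S'(0) = 1, then c is the j-coefficient of S and S' = c*j/(S - 1).
S_1 = c0/f = 1 + (5/11)*j + (105/242)*j^2 + ...; c1 = 5/11.
S_2 = c1*j/(S_1 - 1) = 1 + (-21/22)*j + (-1/12)*j^2 + ...; c2 = -21/22.
S_3 = c2*j/(S_2 - 1) = 1 + (-11/126)*j + (-143/3969)*j^2 + ...; c3 = -11/126.
S_4 = c3*j/(S_3 - 1) = 1 + (-26/63)*j + (-1/15)*j^2 + ...; c4 = -26/63.
S_5 = c4*j/(S_4 - 1) = 1 + (-21/130)*j + ...; c5 = -21/130.


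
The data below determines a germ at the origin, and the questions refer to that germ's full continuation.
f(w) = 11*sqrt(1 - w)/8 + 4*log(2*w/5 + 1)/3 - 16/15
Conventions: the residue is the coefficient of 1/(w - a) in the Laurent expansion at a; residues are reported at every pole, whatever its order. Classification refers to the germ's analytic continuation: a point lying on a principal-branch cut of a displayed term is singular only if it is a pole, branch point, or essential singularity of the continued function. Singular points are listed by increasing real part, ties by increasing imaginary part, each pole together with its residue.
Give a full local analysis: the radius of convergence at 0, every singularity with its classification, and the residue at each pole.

Branch term (11/8)*sqrt(1 - w/(1)): its argument vanishes at w = 1, a square-root branch point, modulus 1.
Branch term (4/3)*log(1 - w/(-5/2)): its argument vanishes at w = -5/2, a logarithmic branch point, modulus 5/2.
The radius of convergence is the smallest modulus among the singular points: 1.
List the singular points by increasing real part (a conjugate pair: the negative imaginary part first).

Radius of convergence at 0: 1.
At -5/2: a logarithmic branch point.
At 1: an algebraic (square-root) branch point.


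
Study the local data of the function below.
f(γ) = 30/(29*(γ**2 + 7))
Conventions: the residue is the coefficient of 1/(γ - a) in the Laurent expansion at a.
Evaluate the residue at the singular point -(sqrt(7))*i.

The factor γ**2 + 7 splits as (γ - a)(γ - a') with a = -(sqrt(7))*i, a' = (sqrt(7))*i. At the order-1 pole a set g(γ) = (γ - a)*f(γ) = [30/29] / (γ - a').
Simple pole: residue = g(a) at a = -(sqrt(7))*i, which is ((15/203)*sqrt(7))*i.

The residue is ((15/203)*sqrt(7))*i.


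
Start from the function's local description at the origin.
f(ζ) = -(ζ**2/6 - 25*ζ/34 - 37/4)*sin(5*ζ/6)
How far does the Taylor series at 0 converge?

The radius of convergence is infinite.

The factor -sin(5*ζ/6) is entire and contributes no finite singular point.
The polynomial part has no poles.
No finite singular points: the Taylor series at 0 converges everywhere.


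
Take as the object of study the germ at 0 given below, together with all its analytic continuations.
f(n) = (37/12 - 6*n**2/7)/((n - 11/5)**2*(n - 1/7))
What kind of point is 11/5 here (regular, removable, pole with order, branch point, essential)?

The denominator factor n - 11/5 vanishes at 11/5 and appears to the power 2; the numerator there equals -2237/2100, nonzero, and no other factor vanishes.
Hence a pole whose order is the multiplicity, 2.

The point is a pole of order 2.


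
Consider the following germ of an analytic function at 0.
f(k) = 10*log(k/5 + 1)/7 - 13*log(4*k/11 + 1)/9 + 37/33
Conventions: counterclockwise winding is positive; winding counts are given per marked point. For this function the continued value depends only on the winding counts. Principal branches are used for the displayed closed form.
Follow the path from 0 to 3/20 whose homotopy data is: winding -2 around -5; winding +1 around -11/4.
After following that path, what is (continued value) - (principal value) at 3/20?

Continued minus principal equals -(542/63)*pi*i.

The rational part is single-valued and drops out of the difference; each branch term changes only by its own monodromy.
(-13/9)*log(1 - k/(-11/4)): each positive loop around -11/4 adds 2*pi*i to the log, so winding +1 contributes (-13/9)*(1)*2*pi*i = -(26/9)*pi*i.
(10/7)*log(1 - k/(-5)): each positive loop around -5 adds 2*pi*i to the log, so winding -2 contributes (10/7)*(-2)*2*pi*i = -(40/7)*pi*i.
Summing the contributions at k = 3/20 gives -(542/63)*pi*i.


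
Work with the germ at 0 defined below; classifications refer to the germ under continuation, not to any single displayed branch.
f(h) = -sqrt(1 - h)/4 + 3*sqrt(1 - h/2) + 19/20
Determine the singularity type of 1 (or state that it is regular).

The point is an algebraic (square-root) branch point.

The term (-1/4)*sqrt(1 - h/(1)) has argument 1 - 1/(1) = 0 at 1: a square-root (algebraic, two-sheeted) branch point; the remaining terms are analytic or single-valued there.


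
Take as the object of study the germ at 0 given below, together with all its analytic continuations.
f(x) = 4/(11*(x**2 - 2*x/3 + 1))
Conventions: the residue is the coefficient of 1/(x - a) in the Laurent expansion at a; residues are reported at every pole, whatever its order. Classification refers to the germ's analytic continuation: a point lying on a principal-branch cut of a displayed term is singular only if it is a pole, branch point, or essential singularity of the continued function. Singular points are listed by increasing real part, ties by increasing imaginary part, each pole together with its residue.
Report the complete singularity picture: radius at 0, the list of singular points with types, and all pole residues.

Radius of convergence at 0: 1.
At (1/3) - ((2/3)*sqrt(2))*i: a pole of order 1; residue ((3/22)*sqrt(2))*i.
At (1/3) + ((2/3)*sqrt(2))*i: a pole of order 1; residue -((3/22)*sqrt(2))*i.

Denominator factor (x**2 - 2*x/3 + 1): discriminant -32/9, complex-conjugate roots (1/3) + ((2/3)*sqrt(2))*i and (1/3) - ((2/3)*sqrt(2))*i; poles of order 1, moduli 1 and 1.
The radius of convergence is the smallest modulus among the singular points: 1.
The factor x**2 - 2*x/3 + 1 splits as (x - a)(x - a') with a = (1/3) - ((2/3)*sqrt(2))*i, a' = (1/3) + ((2/3)*sqrt(2))*i. At the order-1 pole a set g(x) = (x - a)*f(x) = [4/11] / (x - a').
Simple pole: residue = g(a) at a = (1/3) - ((2/3)*sqrt(2))*i, which is ((3/22)*sqrt(2))*i.
The factor x**2 - 2*x/3 + 1 splits as (x - a)(x - a') with a = (1/3) + ((2/3)*sqrt(2))*i, a' = (1/3) - ((2/3)*sqrt(2))*i. At the order-1 pole a set g(x) = (x - a)*f(x) = [4/11] / (x - a').
Simple pole: residue = g(a) at a = (1/3) + ((2/3)*sqrt(2))*i, which is -((3/22)*sqrt(2))*i.
List the singular points by increasing real part (a conjugate pair: the negative imaginary part first).


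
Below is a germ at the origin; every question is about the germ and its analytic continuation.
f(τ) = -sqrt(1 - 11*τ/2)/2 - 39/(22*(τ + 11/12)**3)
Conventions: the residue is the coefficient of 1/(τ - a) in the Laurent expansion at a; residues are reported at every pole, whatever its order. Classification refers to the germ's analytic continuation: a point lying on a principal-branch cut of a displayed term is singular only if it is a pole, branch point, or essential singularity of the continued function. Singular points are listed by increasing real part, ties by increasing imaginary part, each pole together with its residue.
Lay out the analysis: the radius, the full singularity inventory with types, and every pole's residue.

Denominator factor (τ + 11/12)^3: pole of order 3 at -11/12, modulus 11/12.
Branch term (-1/2)*sqrt(1 - τ/(2/11)): its argument vanishes at τ = 2/11, a square-root branch point, modulus 2/11.
The radius of convergence is the smallest modulus among the singular points: 2/11.
The branch term is analytic at -11/12 and contributes nothing to the residue; only the rational part matters.
At the order-3 pole -11/12 set g(τ) = (τ - (-11/12))^3*(rational part) = -39/22.
Order-3 pole: residue = g''(a)/2; g''(-11/12) = 0, so the residue is 0.
List the singular points by increasing real part (a conjugate pair: the negative imaginary part first).

Radius of convergence at 0: 2/11.
At -11/12: a pole of order 3; residue 0.
At 2/11: an algebraic (square-root) branch point.


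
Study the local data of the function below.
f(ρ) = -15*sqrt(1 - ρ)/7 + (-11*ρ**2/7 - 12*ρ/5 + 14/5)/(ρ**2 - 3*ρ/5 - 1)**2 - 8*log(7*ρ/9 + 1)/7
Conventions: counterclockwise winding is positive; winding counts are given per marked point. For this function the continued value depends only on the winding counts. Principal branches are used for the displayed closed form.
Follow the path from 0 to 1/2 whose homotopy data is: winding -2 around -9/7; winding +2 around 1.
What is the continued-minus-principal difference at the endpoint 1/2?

Continued minus principal equals (32/7)*pi*i.

The rational part is single-valued and drops out of the difference; each branch term changes only by its own monodromy.
(-15/7)*sqrt(1 - ρ/(1)): winding +2 is even, the square root returns to the same sheet, contribution 0.
(-8/7)*log(1 - ρ/(-9/7)): each positive loop around -9/7 adds 2*pi*i to the log, so winding -2 contributes (-8/7)*(-2)*2*pi*i = (32/7)*pi*i.
Summing the contributions at ρ = 1/2 gives (32/7)*pi*i.


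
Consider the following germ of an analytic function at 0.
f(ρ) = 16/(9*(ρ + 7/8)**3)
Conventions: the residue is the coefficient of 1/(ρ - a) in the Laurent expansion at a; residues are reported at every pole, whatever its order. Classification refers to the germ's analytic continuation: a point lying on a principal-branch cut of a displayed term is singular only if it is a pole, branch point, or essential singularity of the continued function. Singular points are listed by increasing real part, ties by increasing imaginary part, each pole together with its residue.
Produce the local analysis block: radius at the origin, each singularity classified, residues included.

Radius of convergence at 0: 7/8.
At -7/8: a pole of order 3; residue 0.

Denominator factor (ρ + 7/8)^3: pole of order 3 at -7/8, modulus 7/8.
The radius of convergence is the smallest modulus among the singular points: 7/8.
At the order-3 pole -7/8 set g(ρ) = (ρ - (-7/8))^3*f(ρ) = 16/9.
Order-3 pole: residue = g''(a)/2; g''(-7/8) = 0, so the residue is 0.


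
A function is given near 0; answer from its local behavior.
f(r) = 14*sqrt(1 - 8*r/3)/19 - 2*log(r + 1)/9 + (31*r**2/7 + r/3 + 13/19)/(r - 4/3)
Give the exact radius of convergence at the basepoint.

Denominator factor (r - 4/3): pole of order 1 at 4/3, modulus 4/3.
Branch term (-2/9)*log(1 - r/(-1)): its argument vanishes at r = -1, a logarithmic branch point, modulus 1.
Branch term (14/19)*sqrt(1 - r/(3/8)): its argument vanishes at r = 3/8, a square-root branch point, modulus 3/8.
The radius of convergence is the smallest modulus among the singular points: 3/8.

The radius of convergence is 3/8.


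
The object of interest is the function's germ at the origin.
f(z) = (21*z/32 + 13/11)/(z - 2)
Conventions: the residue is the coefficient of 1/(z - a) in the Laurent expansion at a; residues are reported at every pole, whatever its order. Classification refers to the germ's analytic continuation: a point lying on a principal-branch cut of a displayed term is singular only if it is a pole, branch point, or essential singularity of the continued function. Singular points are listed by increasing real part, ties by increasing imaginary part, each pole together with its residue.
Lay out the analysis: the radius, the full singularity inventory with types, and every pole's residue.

Radius of convergence at 0: 2.
At 2: a pole of order 1; residue 439/176.

Denominator factor (z - 2): pole of order 1 at 2, modulus 2.
The radius of convergence is the smallest modulus among the singular points: 2.
At the order-1 pole 2 set g(z) = (z - (2))*f(z) = 21*z/32 + 13/11.
Simple pole: residue = g(a) at a = 2, which is 439/176.


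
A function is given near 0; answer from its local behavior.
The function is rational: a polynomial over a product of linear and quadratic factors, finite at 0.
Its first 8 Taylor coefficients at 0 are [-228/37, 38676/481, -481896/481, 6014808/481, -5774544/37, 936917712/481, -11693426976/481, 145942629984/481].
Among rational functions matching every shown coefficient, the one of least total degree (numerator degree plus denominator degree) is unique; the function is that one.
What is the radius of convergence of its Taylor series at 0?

The radius of convergence is -1 + (1/6)*sqrt(42).

No rational of total degree below 3 reproduces all 8 coefficients; solving the [1/2] Pade equations on them gives f(α) = (38/37 - 14*α/13)/(α**2 - 2*α - 1/6), whose expansion matches every shown term.
Denominator factor (α**2 - 2*α - 1/6): discriminant 14/3, real irrational roots 1 + (1/6)*sqrt(42) and 1 - (1/6)*sqrt(42); poles of order 1, moduli 1 + (1/6)*sqrt(42) and -1 + (1/6)*sqrt(42).
The radius of convergence is the smallest modulus among the singular points: -1 + (1/6)*sqrt(42).


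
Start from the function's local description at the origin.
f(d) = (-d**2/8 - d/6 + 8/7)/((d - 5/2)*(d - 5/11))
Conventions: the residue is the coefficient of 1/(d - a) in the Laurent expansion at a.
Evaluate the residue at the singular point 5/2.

At the order-1 pole 5/2 set g(d) = (d - (5/2))*f(d) = (-d**2/8 - d/6 + 8/7)/(d - 5/11).
Simple pole: residue = g(a) at a = 5/2, which is -407/15120.

The residue is -407/15120.


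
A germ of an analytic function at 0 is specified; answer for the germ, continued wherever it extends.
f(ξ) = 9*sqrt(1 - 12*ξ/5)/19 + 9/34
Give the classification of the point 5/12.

The term (9/19)*sqrt(1 - ξ/(5/12)) has argument 1 - 5/12/(5/12) = 0 at 5/12: a square-root (algebraic, two-sheeted) branch point; the remaining terms are analytic or single-valued there.

The point is an algebraic (square-root) branch point.


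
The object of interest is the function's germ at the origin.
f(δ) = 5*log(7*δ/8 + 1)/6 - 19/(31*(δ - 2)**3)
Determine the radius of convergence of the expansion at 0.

The radius of convergence is 8/7.

Denominator factor (δ - 2)^3: pole of order 3 at 2, modulus 2.
Branch term (5/6)*log(1 - δ/(-8/7)): its argument vanishes at δ = -8/7, a logarithmic branch point, modulus 8/7.
The radius of convergence is the smallest modulus among the singular points: 8/7.


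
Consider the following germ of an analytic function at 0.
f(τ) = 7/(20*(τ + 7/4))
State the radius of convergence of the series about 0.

The radius of convergence is 7/4.

Denominator factor (τ + 7/4): pole of order 1 at -7/4, modulus 7/4.
The radius of convergence is the smallest modulus among the singular points: 7/4.


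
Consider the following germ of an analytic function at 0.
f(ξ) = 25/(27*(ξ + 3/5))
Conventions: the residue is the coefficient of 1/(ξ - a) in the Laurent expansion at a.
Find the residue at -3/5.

At the order-1 pole -3/5 set g(ξ) = (ξ - (-3/5))*f(ξ) = 25/27.
Simple pole: residue = g(a) at a = -3/5, which is 25/27.

The residue is 25/27.


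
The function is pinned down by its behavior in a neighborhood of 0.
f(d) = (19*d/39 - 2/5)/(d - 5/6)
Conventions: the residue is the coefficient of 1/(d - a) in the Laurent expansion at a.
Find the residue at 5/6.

The residue is 7/1170.

At the order-1 pole 5/6 set g(d) = (d - (5/6))*f(d) = 19*d/39 - 2/5.
Simple pole: residue = g(a) at a = 5/6, which is 7/1170.


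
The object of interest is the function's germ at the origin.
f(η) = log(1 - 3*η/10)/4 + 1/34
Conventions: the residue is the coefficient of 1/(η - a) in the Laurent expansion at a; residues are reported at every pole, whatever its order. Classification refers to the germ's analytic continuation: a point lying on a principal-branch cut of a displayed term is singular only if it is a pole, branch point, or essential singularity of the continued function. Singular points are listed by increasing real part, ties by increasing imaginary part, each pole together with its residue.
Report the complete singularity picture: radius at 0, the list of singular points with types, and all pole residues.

Branch term (1/4)*log(1 - η/(10/3)): its argument vanishes at η = 10/3, a logarithmic branch point, modulus 10/3.
The radius of convergence is the smallest modulus among the singular points: 10/3.

Radius of convergence at 0: 10/3.
At 10/3: a logarithmic branch point.


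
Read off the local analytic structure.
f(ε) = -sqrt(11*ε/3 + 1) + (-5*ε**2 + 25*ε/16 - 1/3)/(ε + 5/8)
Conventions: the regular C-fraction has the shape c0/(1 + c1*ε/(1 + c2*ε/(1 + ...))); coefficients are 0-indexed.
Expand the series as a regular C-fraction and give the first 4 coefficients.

The regular C-fraction coefficients are [-23/15, 114/115, 421369/62928, -8101269599/1152865584].

Taylor coefficients (expand at 0): a_0 = -23/15, a_1 = 38/25, a_2 = -105163/9000, a_3 = 4941949/270000.
c0 = a_0 = -23/15. Peel one level at a time: if S = 1 + c*ε/S' with S'(0) = 1, then c is the ε-coefficient of S and S' = c*ε/(S - 1).
S_1 = c0/f = 1 + (114/115)*ε + (-421369/63480)*ε^2 + ...; c1 = 114/115.
S_2 = c1*ε/(S_1 - 1) = 1 + (421369/62928)*ε + (352229113/7485696)*ε^2 + ...; c2 = 421369/62928.
S_3 = c2*ε/(S_2 - 1) = 1 + (-8101269599/1152865584)*ε + ...; c3 = -8101269599/1152865584.


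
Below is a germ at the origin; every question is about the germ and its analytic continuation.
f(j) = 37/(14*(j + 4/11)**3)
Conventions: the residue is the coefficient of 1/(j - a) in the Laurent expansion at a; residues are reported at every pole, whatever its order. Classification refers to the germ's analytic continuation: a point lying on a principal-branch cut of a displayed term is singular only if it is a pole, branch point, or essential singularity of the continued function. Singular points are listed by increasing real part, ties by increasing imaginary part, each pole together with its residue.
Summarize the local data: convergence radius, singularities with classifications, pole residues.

Denominator factor (j + 4/11)^3: pole of order 3 at -4/11, modulus 4/11.
The radius of convergence is the smallest modulus among the singular points: 4/11.
At the order-3 pole -4/11 set g(j) = (j - (-4/11))^3*f(j) = 37/14.
Order-3 pole: residue = g''(a)/2; g''(-4/11) = 0, so the residue is 0.

Radius of convergence at 0: 4/11.
At -4/11: a pole of order 3; residue 0.


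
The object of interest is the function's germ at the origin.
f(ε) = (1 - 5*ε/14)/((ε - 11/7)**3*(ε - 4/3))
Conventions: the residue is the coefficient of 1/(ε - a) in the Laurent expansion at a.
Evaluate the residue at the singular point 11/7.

The residue is 4851/125.

At the order-3 pole 11/7 set g(ε) = (ε - (11/7))^3*f(ε) = (1 - 5*ε/14)/(ε - 4/3).
Order-3 pole: residue = g''(a)/2; g''(11/7) = 9702/125, so the residue is 4851/125.


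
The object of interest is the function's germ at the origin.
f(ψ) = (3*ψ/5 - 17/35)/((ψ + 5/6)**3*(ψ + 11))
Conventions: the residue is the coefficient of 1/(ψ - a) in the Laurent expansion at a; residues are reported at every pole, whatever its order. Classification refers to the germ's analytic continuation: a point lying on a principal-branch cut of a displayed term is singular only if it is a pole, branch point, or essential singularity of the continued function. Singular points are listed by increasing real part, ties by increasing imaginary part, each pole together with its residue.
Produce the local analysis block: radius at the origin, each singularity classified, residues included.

Denominator factor (ψ + 11): pole of order 1 at -11, modulus 11.
Denominator factor (ψ + 5/6)^3: pole of order 3 at -5/6, modulus 5/6.
The radius of convergence is the smallest modulus among the singular points: 5/6.
At the order-1 pole -11 set g(ψ) = (ψ - (-11))*f(ψ) = (3*ψ/5 - 17/35)/(ψ + 5/6)**3.
Simple pole: residue = g(a) at a = -11, which is 53568/7944335.
At the order-3 pole -5/6 set g(ψ) = (ψ - (-5/6))^3*f(ψ) = (3*ψ/5 - 17/35)/(ψ + 11).
Order-3 pole: residue = g''(a)/2; g''(-5/6) = -107136/7944335, so the residue is -53568/7944335.
List the singular points by increasing real part (a conjugate pair: the negative imaginary part first).

Radius of convergence at 0: 5/6.
At -11: a pole of order 1; residue 53568/7944335.
At -5/6: a pole of order 3; residue -53568/7944335.


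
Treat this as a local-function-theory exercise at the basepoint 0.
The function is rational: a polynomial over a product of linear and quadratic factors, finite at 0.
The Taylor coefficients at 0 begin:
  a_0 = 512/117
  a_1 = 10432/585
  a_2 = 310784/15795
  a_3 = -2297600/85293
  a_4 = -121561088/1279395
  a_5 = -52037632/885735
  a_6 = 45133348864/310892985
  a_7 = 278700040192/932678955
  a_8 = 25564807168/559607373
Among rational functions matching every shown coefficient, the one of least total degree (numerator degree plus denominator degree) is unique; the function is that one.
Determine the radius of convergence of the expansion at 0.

No rational of total degree below 7 reproduces all 9 coefficients; solving the [1/6] Pade equations on them gives f(θ) = (13*θ/5 + 24/13)/(θ**2 - 2*θ/3 + 3/4)**3, whose expansion matches every shown term.
Denominator factor (θ**2 - 2*θ/3 + 3/4)^3: discriminant -23/9, complex-conjugate roots (1/3) + ((1/6)*sqrt(23))*i and (1/3) - ((1/6)*sqrt(23))*i; poles of order 3, moduli (1/2)*sqrt(3) and (1/2)*sqrt(3).
The radius of convergence is the smallest modulus among the singular points: (1/2)*sqrt(3).

The radius of convergence is (1/2)*sqrt(3).


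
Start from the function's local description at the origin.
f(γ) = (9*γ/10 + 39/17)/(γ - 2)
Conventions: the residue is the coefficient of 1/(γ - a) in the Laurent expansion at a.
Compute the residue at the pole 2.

At the order-1 pole 2 set g(γ) = (γ - (2))*f(γ) = 9*γ/10 + 39/17.
Simple pole: residue = g(a) at a = 2, which is 348/85.

The residue is 348/85.


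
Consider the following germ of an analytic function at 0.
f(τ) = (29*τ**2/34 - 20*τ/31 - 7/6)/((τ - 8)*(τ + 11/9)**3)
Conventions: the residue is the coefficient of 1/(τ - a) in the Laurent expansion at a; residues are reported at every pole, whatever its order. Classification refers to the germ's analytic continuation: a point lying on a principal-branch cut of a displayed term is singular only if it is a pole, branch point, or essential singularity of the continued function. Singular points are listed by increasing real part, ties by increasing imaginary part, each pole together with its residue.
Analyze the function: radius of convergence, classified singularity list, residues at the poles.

Denominator factor (τ + 11/9)^3: pole of order 3 at -11/9, modulus 11/9.
Denominator factor (τ - 8): pole of order 1 at 8, modulus 8.
The radius of convergence is the smallest modulus among the singular points: 11/9.
At the order-3 pole -11/9 set g(τ) = (τ - (-11/9))^3*f(τ) = (29*τ**2/34 - 20*τ/31 - 7/6)/(τ - 8).
Order-3 pole: residue = g''(a)/2; g''(-11/9) = -37081557/301331749, so the residue is -37081557/602663498.
At the order-1 pole 8 set g(τ) = (τ - (8))*f(τ) = (29*τ**2/34 - 20*τ/31 - 7/6)/(τ + 11/9)**3.
Simple pole: residue = g(a) at a = 8, which is 37081557/602663498.
List the singular points by increasing real part (a conjugate pair: the negative imaginary part first).

Radius of convergence at 0: 11/9.
At -11/9: a pole of order 3; residue -37081557/602663498.
At 8: a pole of order 1; residue 37081557/602663498.


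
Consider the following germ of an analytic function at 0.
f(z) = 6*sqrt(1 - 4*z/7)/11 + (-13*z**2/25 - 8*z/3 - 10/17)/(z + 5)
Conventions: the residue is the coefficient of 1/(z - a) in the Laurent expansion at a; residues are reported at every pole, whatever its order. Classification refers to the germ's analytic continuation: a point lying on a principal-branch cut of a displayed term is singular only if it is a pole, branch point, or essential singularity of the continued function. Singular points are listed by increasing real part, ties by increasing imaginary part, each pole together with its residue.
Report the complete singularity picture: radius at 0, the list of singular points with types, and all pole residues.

Radius of convergence at 0: 7/4.
At -5: a pole of order 1; residue -13/51.
At 7/4: an algebraic (square-root) branch point.

Denominator factor (z + 5): pole of order 1 at -5, modulus 5.
Branch term (6/11)*sqrt(1 - z/(7/4)): its argument vanishes at z = 7/4, a square-root branch point, modulus 7/4.
The radius of convergence is the smallest modulus among the singular points: 7/4.
The branch term is analytic at -5 and contributes nothing to the residue; only the rational part matters.
At the order-1 pole -5 set g(z) = (z - (-5))*(rational part) = -13*z**2/25 - 8*z/3 - 10/17.
Simple pole: residue = g(a) at a = -5, which is -13/51.
List the singular points by increasing real part (a conjugate pair: the negative imaginary part first).


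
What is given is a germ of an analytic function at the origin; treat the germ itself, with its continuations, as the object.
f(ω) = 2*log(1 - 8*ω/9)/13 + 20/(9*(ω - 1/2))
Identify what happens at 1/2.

The point is a pole of order 1.

The denominator factor ω - 1/2 vanishes at 1/2 and appears to the power 1; the numerator there equals 20/9, nonzero, and no other factor vanishes.
The branch terms are analytic at this point.
Hence a pole whose order is the multiplicity, 1.


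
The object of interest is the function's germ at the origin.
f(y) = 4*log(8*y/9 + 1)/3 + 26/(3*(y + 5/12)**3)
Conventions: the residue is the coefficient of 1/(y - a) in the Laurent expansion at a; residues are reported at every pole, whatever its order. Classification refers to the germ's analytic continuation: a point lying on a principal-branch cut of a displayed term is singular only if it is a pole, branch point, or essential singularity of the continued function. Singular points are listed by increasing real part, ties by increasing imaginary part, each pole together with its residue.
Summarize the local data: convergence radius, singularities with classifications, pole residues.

Radius of convergence at 0: 5/12.
At -9/8: a logarithmic branch point.
At -5/12: a pole of order 3; residue 0.

Denominator factor (y + 5/12)^3: pole of order 3 at -5/12, modulus 5/12.
Branch term (4/3)*log(1 - y/(-9/8)): its argument vanishes at y = -9/8, a logarithmic branch point, modulus 9/8.
The radius of convergence is the smallest modulus among the singular points: 5/12.
The branch term is analytic at -5/12 and contributes nothing to the residue; only the rational part matters.
At the order-3 pole -5/12 set g(y) = (y - (-5/12))^3*(rational part) = 26/3.
Order-3 pole: residue = g''(a)/2; g''(-5/12) = 0, so the residue is 0.
List the singular points by increasing real part (a conjugate pair: the negative imaginary part first).


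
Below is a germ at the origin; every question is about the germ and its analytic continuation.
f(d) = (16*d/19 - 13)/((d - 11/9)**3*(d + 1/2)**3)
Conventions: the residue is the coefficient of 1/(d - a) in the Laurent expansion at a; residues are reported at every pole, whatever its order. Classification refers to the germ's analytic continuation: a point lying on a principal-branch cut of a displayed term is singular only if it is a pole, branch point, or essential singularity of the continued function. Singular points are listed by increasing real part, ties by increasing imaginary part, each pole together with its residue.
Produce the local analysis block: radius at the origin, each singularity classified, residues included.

Radius of convergence at 0: 1/2.
At -1/2: a pole of order 3; residue 2734834752/543953869.
At 11/9: a pole of order 3; residue -2734834752/543953869.

Denominator factor (d - 11/9)^3: pole of order 3 at 11/9, modulus 11/9.
Denominator factor (d + 1/2)^3: pole of order 3 at -1/2, modulus 1/2.
The radius of convergence is the smallest modulus among the singular points: 1/2.
At the order-3 pole -1/2 set g(d) = (d - (-1/2))^3*f(d) = (16*d/19 - 13)/(d - 11/9)**3.
Order-3 pole: residue = g''(a)/2; g''(-1/2) = 5469669504/543953869, so the residue is 2734834752/543953869.
At the order-3 pole 11/9 set g(d) = (d - (11/9))^3*f(d) = (16*d/19 - 13)/(d + 1/2)**3.
Order-3 pole: residue = g''(a)/2; g''(11/9) = -5469669504/543953869, so the residue is -2734834752/543953869.
List the singular points by increasing real part (a conjugate pair: the negative imaginary part first).


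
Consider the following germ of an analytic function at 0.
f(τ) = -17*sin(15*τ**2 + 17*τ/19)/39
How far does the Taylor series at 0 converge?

The radius of convergence is infinite.

The factor -sin(15*τ**2 + 17*τ/19) is entire and contributes no finite singular point.
The polynomial part has no poles.
No finite singular points: the Taylor series at 0 converges everywhere.


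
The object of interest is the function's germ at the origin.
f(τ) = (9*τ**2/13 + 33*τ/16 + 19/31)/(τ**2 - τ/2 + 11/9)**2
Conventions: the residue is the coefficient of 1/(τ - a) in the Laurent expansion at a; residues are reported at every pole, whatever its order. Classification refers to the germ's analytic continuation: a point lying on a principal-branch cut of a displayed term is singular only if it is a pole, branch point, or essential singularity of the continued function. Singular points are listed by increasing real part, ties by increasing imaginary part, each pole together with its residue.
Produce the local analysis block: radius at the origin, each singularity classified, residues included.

Denominator factor (τ**2 - τ/2 + 11/9)^2: discriminant -167/36, complex-conjugate roots (1/4) + ((1/12)*sqrt(167))*i and (1/4) - ((1/12)*sqrt(167))*i; poles of order 2, moduli (1/3)*sqrt(11) and (1/3)*sqrt(11).
The radius of convergence is the smallest modulus among the singular points: (1/3)*sqrt(11).
The factor τ**2 - τ/2 + 11/9 splits as (τ - a)(τ - a') with a = (1/4) - ((1/12)*sqrt(167))*i, a' = (1/4) + ((1/12)*sqrt(167))*i. At the order-2 pole a set g(τ) = (τ - a)^2*f(τ) = [9*τ**2/13 + 33*τ/16 + 19/31] / (τ - a')^2.
Order-2 pole: residue = g'(a); g'((1/4) - ((1/12)*sqrt(167))*i) = ((1375137/44957068)*sqrt(167))*i, so the residue is ((1375137/44957068)*sqrt(167))*i.
The factor τ**2 - τ/2 + 11/9 splits as (τ - a)(τ - a') with a = (1/4) + ((1/12)*sqrt(167))*i, a' = (1/4) - ((1/12)*sqrt(167))*i. At the order-2 pole a set g(τ) = (τ - a)^2*f(τ) = [9*τ**2/13 + 33*τ/16 + 19/31] / (τ - a')^2.
Order-2 pole: residue = g'(a); g'((1/4) + ((1/12)*sqrt(167))*i) = -((1375137/44957068)*sqrt(167))*i, so the residue is -((1375137/44957068)*sqrt(167))*i.
List the singular points by increasing real part (a conjugate pair: the negative imaginary part first).

Radius of convergence at 0: (1/3)*sqrt(11).
At (1/4) - ((1/12)*sqrt(167))*i: a pole of order 2; residue ((1375137/44957068)*sqrt(167))*i.
At (1/4) + ((1/12)*sqrt(167))*i: a pole of order 2; residue -((1375137/44957068)*sqrt(167))*i.


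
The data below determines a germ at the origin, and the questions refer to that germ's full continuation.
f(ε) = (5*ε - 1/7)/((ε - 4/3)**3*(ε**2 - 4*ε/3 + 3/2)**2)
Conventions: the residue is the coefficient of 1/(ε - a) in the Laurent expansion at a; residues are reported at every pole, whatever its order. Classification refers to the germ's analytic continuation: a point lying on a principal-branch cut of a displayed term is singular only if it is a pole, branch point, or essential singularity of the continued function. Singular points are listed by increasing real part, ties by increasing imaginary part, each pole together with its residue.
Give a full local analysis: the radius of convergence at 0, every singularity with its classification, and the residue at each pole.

Radius of convergence at 0: (1/2)*sqrt(6).
At (2/3) - ((1/6)*sqrt(38))*i: a pole of order 2; residue (344/729) + ((666091/1842183)*sqrt(38))*i.
At (2/3) + ((1/6)*sqrt(38))*i: a pole of order 2; residue (344/729) - ((666091/1842183)*sqrt(38))*i.
At 4/3: a pole of order 3; residue -688/729.


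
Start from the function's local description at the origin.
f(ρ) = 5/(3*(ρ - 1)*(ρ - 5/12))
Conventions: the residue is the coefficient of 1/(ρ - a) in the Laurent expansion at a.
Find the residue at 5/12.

The residue is -20/7.

At the order-1 pole 5/12 set g(ρ) = (ρ - (5/12))*f(ρ) = 5/(3*(ρ - 1)).
Simple pole: residue = g(a) at a = 5/12, which is -20/7.


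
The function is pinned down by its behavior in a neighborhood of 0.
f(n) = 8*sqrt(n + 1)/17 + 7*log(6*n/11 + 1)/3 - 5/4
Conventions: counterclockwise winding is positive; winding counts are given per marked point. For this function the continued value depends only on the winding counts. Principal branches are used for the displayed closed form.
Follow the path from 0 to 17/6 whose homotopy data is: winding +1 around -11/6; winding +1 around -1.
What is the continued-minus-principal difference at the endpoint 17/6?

Continued minus principal equals (-(8/51)*sqrt(138)) + ((14/3)*pi)*i.

The rational part is single-valued and drops out of the difference; each branch term changes only by its own monodromy.
(8/17)*sqrt(1 - n/(-1)): winding +1 is odd, the square root flips sign, contributing -2*(8/17)*sqrt(1 - (17/6)/(-1)) = -2*(8/17)*sqrt(23/6) = -(8/51)*sqrt(138).
(7/3)*log(1 - n/(-11/6)): each positive loop around -11/6 adds 2*pi*i to the log, so winding +1 contributes (7/3)*(1)*2*pi*i = (14/3)*pi*i.
Summing the contributions at n = 17/6 gives (-(8/51)*sqrt(138)) + ((14/3)*pi)*i.


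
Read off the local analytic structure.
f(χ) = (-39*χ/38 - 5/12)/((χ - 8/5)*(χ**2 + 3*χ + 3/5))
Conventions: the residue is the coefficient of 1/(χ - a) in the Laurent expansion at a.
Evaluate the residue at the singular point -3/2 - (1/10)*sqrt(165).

The residue is 11735/90744 + (20375/2994552)*sqrt(165).

The factor χ**2 + 3*χ + 3/5 splits as (χ - a)(χ - a') with a = -3/2 - (1/10)*sqrt(165), a' = -3/2 + (1/10)*sqrt(165). At the order-1 pole a set g(χ) = (χ - a)*f(χ) = [(-39*χ/38 - 5/12)/(χ - 8/5)] / (χ - a').
Simple pole: residue = g(a) at a = -3/2 - (1/10)*sqrt(165), which is 11735/90744 + (20375/2994552)*sqrt(165).


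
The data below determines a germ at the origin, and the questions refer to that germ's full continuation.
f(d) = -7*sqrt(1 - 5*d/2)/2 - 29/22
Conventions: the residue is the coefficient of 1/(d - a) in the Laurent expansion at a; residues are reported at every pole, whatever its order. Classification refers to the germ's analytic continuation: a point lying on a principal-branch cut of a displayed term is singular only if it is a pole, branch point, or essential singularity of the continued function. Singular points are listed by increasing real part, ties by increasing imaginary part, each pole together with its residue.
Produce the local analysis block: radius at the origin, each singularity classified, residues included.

Radius of convergence at 0: 2/5.
At 2/5: an algebraic (square-root) branch point.

Branch term (-7/2)*sqrt(1 - d/(2/5)): its argument vanishes at d = 2/5, a square-root branch point, modulus 2/5.
The radius of convergence is the smallest modulus among the singular points: 2/5.
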